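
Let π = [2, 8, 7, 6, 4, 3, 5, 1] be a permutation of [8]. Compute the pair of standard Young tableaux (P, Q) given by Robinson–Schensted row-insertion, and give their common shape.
P = [1, 3, 5] / [2] / [4] / [6] / [7] / [8];  Q = [1, 2, 7] / [3] / [4] / [5] / [6] / [8];  common shape = (3, 1, 1, 1, 1, 1)

Row-insert the values π_1, π_2, … into P one at a time, bumping the leftmost entry strictly greater than the inserted value down to the next row. The recording tableau Q records, in position (i, j), the step at which that cell was added to P.
  Insert 2 (step 1): P = [2];  Q = [1]
  Insert 8 (step 2): P = [2, 8];  Q = [1, 2]
  Insert 7 (step 3): P = [2, 7] / [8];  Q = [1, 2] / [3]
  Insert 6 (step 4): P = [2, 6] / [7] / [8];  Q = [1, 2] / [3] / [4]
  Insert 4 (step 5): P = [2, 4] / [6] / [7] / [8];  Q = [1, 2] / [3] / [4] / [5]
  Insert 3 (step 6): P = [2, 3] / [4] / [6] / [7] / [8];  Q = [1, 2] / [3] / [4] / [5] / [6]
  Insert 5 (step 7): P = [2, 3, 5] / [4] / [6] / [7] / [8];  Q = [1, 2, 7] / [3] / [4] / [5] / [6]
  Insert 1 (step 8): P = [1, 3, 5] / [2] / [4] / [6] / [7] / [8];  Q = [1, 2, 7] / [3] / [4] / [5] / [6] / [8]
Final shape: (3, 1, 1, 1, 1, 1).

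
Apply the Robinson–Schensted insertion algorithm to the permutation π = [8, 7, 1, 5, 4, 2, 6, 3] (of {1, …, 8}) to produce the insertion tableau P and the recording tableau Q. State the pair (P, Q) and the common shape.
P = [1, 2, 3] / [4, 6] / [5] / [7] / [8];  Q = [1, 4, 7] / [2, 8] / [3] / [5] / [6];  common shape = (3, 2, 1, 1, 1)

Row-insert the values π_1, π_2, … into P one at a time, bumping the leftmost entry strictly greater than the inserted value down to the next row. The recording tableau Q records, in position (i, j), the step at which that cell was added to P.
  Insert 8 (step 1): P = [8];  Q = [1]
  Insert 7 (step 2): P = [7] / [8];  Q = [1] / [2]
  Insert 1 (step 3): P = [1] / [7] / [8];  Q = [1] / [2] / [3]
  Insert 5 (step 4): P = [1, 5] / [7] / [8];  Q = [1, 4] / [2] / [3]
  Insert 4 (step 5): P = [1, 4] / [5] / [7] / [8];  Q = [1, 4] / [2] / [3] / [5]
  Insert 2 (step 6): P = [1, 2] / [4] / [5] / [7] / [8];  Q = [1, 4] / [2] / [3] / [5] / [6]
  Insert 6 (step 7): P = [1, 2, 6] / [4] / [5] / [7] / [8];  Q = [1, 4, 7] / [2] / [3] / [5] / [6]
  Insert 3 (step 8): P = [1, 2, 3] / [4, 6] / [5] / [7] / [8];  Q = [1, 4, 7] / [2, 8] / [3] / [5] / [6]
Final shape: (3, 2, 1, 1, 1).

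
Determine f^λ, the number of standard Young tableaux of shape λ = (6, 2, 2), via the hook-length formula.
# SYT of shape (6, 2, 2) = 225

Hook-length formula: f^λ = n! / Π hook(c), product over all cells c of the Young diagram. For λ = (6, 2, 2), n = 10 boxes. Hook lengths by row (left-to-right, top-to-bottom): [8, 7, 4, 3, 2, 1]; [3, 2]; [2, 1]. Product of hooks = 16128. So f^λ = 10! / 16128 = 3628800 / 16128 = 225.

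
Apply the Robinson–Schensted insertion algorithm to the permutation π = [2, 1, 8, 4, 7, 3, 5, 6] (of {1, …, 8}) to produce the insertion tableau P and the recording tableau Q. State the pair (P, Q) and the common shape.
P = [1, 3, 5, 6] / [2, 4, 7] / [8];  Q = [1, 3, 5, 8] / [2, 4, 7] / [6];  common shape = (4, 3, 1)

Row-insert the values π_1, π_2, … into P one at a time, bumping the leftmost entry strictly greater than the inserted value down to the next row. The recording tableau Q records, in position (i, j), the step at which that cell was added to P.
  Insert 2 (step 1): P = [2];  Q = [1]
  Insert 1 (step 2): P = [1] / [2];  Q = [1] / [2]
  Insert 8 (step 3): P = [1, 8] / [2];  Q = [1, 3] / [2]
  Insert 4 (step 4): P = [1, 4] / [2, 8];  Q = [1, 3] / [2, 4]
  Insert 7 (step 5): P = [1, 4, 7] / [2, 8];  Q = [1, 3, 5] / [2, 4]
  Insert 3 (step 6): P = [1, 3, 7] / [2, 4] / [8];  Q = [1, 3, 5] / [2, 4] / [6]
  Insert 5 (step 7): P = [1, 3, 5] / [2, 4, 7] / [8];  Q = [1, 3, 5] / [2, 4, 7] / [6]
  Insert 6 (step 8): P = [1, 3, 5, 6] / [2, 4, 7] / [8];  Q = [1, 3, 5, 8] / [2, 4, 7] / [6]
Final shape: (4, 3, 1).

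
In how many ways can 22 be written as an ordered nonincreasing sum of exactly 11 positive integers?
p(22, 11 parts) = 56

Partitions of n into exactly k parts are in bijection with partitions of n − k into at most k parts (subtract 1 from each part). So p(22, exactly 11) = p(11, parts ≤ 11). Computing via the recurrence p(m, j) = p(m, j−1) + p(m−j, j) gives 56.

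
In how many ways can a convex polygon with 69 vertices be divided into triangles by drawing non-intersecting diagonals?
C_67 = 22033725021956517463358552614056949950

These polygon triangulations are counted by the Catalan number C_n = (1/(n + 1)) · C(2n, n). For n = 67: C_67 = (1/68) · C(134, 67) = 1498293301493043187508381577755872596600/68 = 22033725021956517463358552614056949950.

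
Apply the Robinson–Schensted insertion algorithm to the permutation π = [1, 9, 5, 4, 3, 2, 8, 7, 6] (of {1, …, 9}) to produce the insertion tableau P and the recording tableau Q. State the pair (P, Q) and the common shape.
P = [1, 2, 6] / [3, 7] / [4, 8] / [5] / [9];  Q = [1, 2, 7] / [3, 8] / [4, 9] / [5] / [6];  common shape = (3, 2, 2, 1, 1)

Row-insert the values π_1, π_2, … into P one at a time, bumping the leftmost entry strictly greater than the inserted value down to the next row. The recording tableau Q records, in position (i, j), the step at which that cell was added to P.
  Insert 1 (step 1): P = [1];  Q = [1]
  Insert 9 (step 2): P = [1, 9];  Q = [1, 2]
  Insert 5 (step 3): P = [1, 5] / [9];  Q = [1, 2] / [3]
  Insert 4 (step 4): P = [1, 4] / [5] / [9];  Q = [1, 2] / [3] / [4]
  Insert 3 (step 5): P = [1, 3] / [4] / [5] / [9];  Q = [1, 2] / [3] / [4] / [5]
  Insert 2 (step 6): P = [1, 2] / [3] / [4] / [5] / [9];  Q = [1, 2] / [3] / [4] / [5] / [6]
  Insert 8 (step 7): P = [1, 2, 8] / [3] / [4] / [5] / [9];  Q = [1, 2, 7] / [3] / [4] / [5] / [6]
  Insert 7 (step 8): P = [1, 2, 7] / [3, 8] / [4] / [5] / [9];  Q = [1, 2, 7] / [3, 8] / [4] / [5] / [6]
  Insert 6 (step 9): P = [1, 2, 6] / [3, 7] / [4, 8] / [5] / [9];  Q = [1, 2, 7] / [3, 8] / [4, 9] / [5] / [6]
Final shape: (3, 2, 2, 1, 1).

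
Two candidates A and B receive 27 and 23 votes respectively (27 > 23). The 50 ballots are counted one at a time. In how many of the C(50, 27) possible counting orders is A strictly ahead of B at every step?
Strict-lead orderings = 8643460269248

Total orderings of the 50 votes with 27 for A: C(50, 27) = 108043253365600. By the Bertrand ballot formula (Cycle Lemma / reflection principle), the number of orderings in which A is strictly ahead of B throughout is (p − q)/(p + q) · C(p + q, p) = (27 − 23)/(27 + 23) · 108043253365600 = 8643460269248.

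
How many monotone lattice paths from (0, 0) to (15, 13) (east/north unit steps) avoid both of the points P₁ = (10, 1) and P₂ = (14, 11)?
Number of paths = 24034925

Inclusion–exclusion. Total paths: C(28, 15) = 37442160. Through P₁: C(11, 10)·C(17, 5) = 68068. Through P₂: C(25, 14)·C(3, 1) = 13372200. Since P₁ is strictly southwest of P₂, a monotone path through both must visit P₁ then P₂; paths through both = C(11, 10)·C(14, 4)·C(3, 1) = 33033. Avoid both = 37442160 − 68068 − 13372200 + 33033 = 24034925.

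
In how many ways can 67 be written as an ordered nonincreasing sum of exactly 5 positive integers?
p(67, 5 parts) = 8056

Partitions of n into exactly k parts are in bijection with partitions of n − k into at most k parts (subtract 1 from each part). So p(67, exactly 5) = p(62, parts ≤ 5). Computing via the recurrence p(m, j) = p(m, j−1) + p(m−j, j) gives 8056.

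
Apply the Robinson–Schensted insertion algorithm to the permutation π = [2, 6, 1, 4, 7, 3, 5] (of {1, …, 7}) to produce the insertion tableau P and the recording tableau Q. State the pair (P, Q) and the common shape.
P = [1, 3, 5] / [2, 4, 7] / [6];  Q = [1, 2, 5] / [3, 4, 7] / [6];  common shape = (3, 3, 1)

Row-insert the values π_1, π_2, … into P one at a time, bumping the leftmost entry strictly greater than the inserted value down to the next row. The recording tableau Q records, in position (i, j), the step at which that cell was added to P.
  Insert 2 (step 1): P = [2];  Q = [1]
  Insert 6 (step 2): P = [2, 6];  Q = [1, 2]
  Insert 1 (step 3): P = [1, 6] / [2];  Q = [1, 2] / [3]
  Insert 4 (step 4): P = [1, 4] / [2, 6];  Q = [1, 2] / [3, 4]
  Insert 7 (step 5): P = [1, 4, 7] / [2, 6];  Q = [1, 2, 5] / [3, 4]
  Insert 3 (step 6): P = [1, 3, 7] / [2, 4] / [6];  Q = [1, 2, 5] / [3, 4] / [6]
  Insert 5 (step 7): P = [1, 3, 5] / [2, 4, 7] / [6];  Q = [1, 2, 5] / [3, 4, 7] / [6]
Final shape: (3, 3, 1).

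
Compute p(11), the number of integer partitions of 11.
p(11) = 56

List all partitions of 11: 11, 10+1, 9+2, 9+1+1, 8+3, 8+2+1, 8+1+1+1, 7+4, 7+3+1, 7+2+2, 7+2+1+1, 7+1+1+1+1, 6+5, 6+4+1, 6+3+2, 6+3+1+1, 6+2+2+1, 6+2+1+1+1, 6+1+1+1+1+1, 5+5+1, 5+4+2, 5+4+1+1, 5+3+3, 5+3+2+1, 5+3+1+1+1, 5+2+2+2, 5+2+2+1+1, 5+2+1+1+1+1, 5+1+1+1+1+1+1, 4+4+3, … (56 total). Counting them gives p(11) = 56.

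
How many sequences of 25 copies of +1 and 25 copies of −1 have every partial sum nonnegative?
C_25 = 4861946401452

These ballot sequences are counted by the Catalan number C_n = (1/(n + 1)) · C(2n, n). For n = 25: C_25 = (1/26) · C(50, 25) = 126410606437752/26 = 4861946401452.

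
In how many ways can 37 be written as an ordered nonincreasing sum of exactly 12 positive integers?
p(37, 12 parts) = 1686

Partitions of n into exactly k parts are in bijection with partitions of n − k into at most k parts (subtract 1 from each part). So p(37, exactly 12) = p(25, parts ≤ 12). Computing via the recurrence p(m, j) = p(m, j−1) + p(m−j, j) gives 1686.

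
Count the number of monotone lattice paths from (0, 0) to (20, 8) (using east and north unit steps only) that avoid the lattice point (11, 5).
Number of paths = 2147145

Total paths from (0, 0) to (20, 8): C(28, 20) = 3108105. Paths through (11, 5): (paths (0, 0) → (11, 5)) × (paths (11, 5) → (20, 8)) = C(16, 11) · C(12, 9) = 4368 · 220 = 960960. Avoidance count = 3108105 − 960960 = 2147145.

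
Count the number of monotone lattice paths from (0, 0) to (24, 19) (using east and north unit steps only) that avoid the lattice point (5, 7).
Number of paths = 688704976050

Total paths from (0, 0) to (24, 19): C(43, 24) = 800472431850. Paths through (5, 7): (paths (0, 0) → (5, 7)) × (paths (5, 7) → (24, 19)) = C(12, 5) · C(31, 19) = 792 · 141120525 = 111767455800. Avoidance count = 800472431850 − 111767455800 = 688704976050.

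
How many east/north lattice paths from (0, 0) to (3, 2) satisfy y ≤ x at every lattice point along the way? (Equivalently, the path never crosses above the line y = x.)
Number of paths = 5

By the reflection principle (André's argument), the number of monotone paths to (3, 2) with n ≤ m that never go above y = x is C(5, 3) − C(5, 4) = 10 − 5 = 5.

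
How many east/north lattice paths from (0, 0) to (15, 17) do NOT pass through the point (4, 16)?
Number of paths = 565664580

Total paths from (0, 0) to (15, 17): C(32, 15) = 565722720. Paths through (4, 16): (paths (0, 0) → (4, 16)) × (paths (4, 16) → (15, 17)) = C(20, 4) · C(12, 11) = 4845 · 12 = 58140. Avoidance count = 565722720 − 58140 = 565664580.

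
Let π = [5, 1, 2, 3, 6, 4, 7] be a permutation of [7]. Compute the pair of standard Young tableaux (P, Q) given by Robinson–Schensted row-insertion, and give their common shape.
P = [1, 2, 3, 4, 7] / [5, 6];  Q = [1, 3, 4, 5, 7] / [2, 6];  common shape = (5, 2)

Row-insert the values π_1, π_2, … into P one at a time, bumping the leftmost entry strictly greater than the inserted value down to the next row. The recording tableau Q records, in position (i, j), the step at which that cell was added to P.
  Insert 5 (step 1): P = [5];  Q = [1]
  Insert 1 (step 2): P = [1] / [5];  Q = [1] / [2]
  Insert 2 (step 3): P = [1, 2] / [5];  Q = [1, 3] / [2]
  Insert 3 (step 4): P = [1, 2, 3] / [5];  Q = [1, 3, 4] / [2]
  Insert 6 (step 5): P = [1, 2, 3, 6] / [5];  Q = [1, 3, 4, 5] / [2]
  Insert 4 (step 6): P = [1, 2, 3, 4] / [5, 6];  Q = [1, 3, 4, 5] / [2, 6]
  Insert 7 (step 7): P = [1, 2, 3, 4, 7] / [5, 6];  Q = [1, 3, 4, 5, 7] / [2, 6]
Final shape: (5, 2).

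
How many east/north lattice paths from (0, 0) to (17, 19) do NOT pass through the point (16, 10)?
Number of paths = 8544379250

Total paths from (0, 0) to (17, 19): C(36, 17) = 8597496600. Paths through (16, 10): (paths (0, 0) → (16, 10)) × (paths (16, 10) → (17, 19)) = C(26, 16) · C(10, 1) = 5311735 · 10 = 53117350. Avoidance count = 8597496600 − 53117350 = 8544379250.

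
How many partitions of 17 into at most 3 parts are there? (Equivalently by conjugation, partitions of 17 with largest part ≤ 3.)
p(17, parts ≤ 3) = 33

Use the recurrence p(n, m) = p(n, m−1) + p(n−m, m): either the largest part is < m (count p(n, m−1)) or the largest part is exactly m (remove one copy of m, count p(n−m, m)). With p(0, ·) = 1 this gives p(17, parts ≤ 3) = 33. (By conjugating Young diagrams, this also counts partitions of 17 into at most 3 parts.)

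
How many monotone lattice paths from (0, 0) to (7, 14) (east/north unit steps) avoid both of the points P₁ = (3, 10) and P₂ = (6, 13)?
Number of paths = 53436

Inclusion–exclusion. Total paths: C(21, 7) = 116280. Through P₁: C(13, 3)·C(8, 4) = 20020. Through P₂: C(19, 6)·C(2, 1) = 54264. Since P₁ is strictly southwest of P₂, a monotone path through both must visit P₁ then P₂; paths through both = C(13, 3)·C(6, 3)·C(2, 1) = 11440. Avoid both = 116280 − 20020 − 54264 + 11440 = 53436.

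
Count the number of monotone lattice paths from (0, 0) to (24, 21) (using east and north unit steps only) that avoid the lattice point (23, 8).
Number of paths = 3773545308000

Total paths from (0, 0) to (24, 21): C(45, 24) = 3773655750150. Paths through (23, 8): (paths (0, 0) → (23, 8)) × (paths (23, 8) → (24, 21)) = C(31, 23) · C(14, 1) = 7888725 · 14 = 110442150. Avoidance count = 3773655750150 − 110442150 = 3773545308000.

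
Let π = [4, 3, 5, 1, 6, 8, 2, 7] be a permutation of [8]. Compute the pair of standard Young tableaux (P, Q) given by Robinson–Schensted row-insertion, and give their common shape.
P = [1, 2, 6, 7] / [3, 5, 8] / [4];  Q = [1, 3, 5, 6] / [2, 7, 8] / [4];  common shape = (4, 3, 1)

Row-insert the values π_1, π_2, … into P one at a time, bumping the leftmost entry strictly greater than the inserted value down to the next row. The recording tableau Q records, in position (i, j), the step at which that cell was added to P.
  Insert 4 (step 1): P = [4];  Q = [1]
  Insert 3 (step 2): P = [3] / [4];  Q = [1] / [2]
  Insert 5 (step 3): P = [3, 5] / [4];  Q = [1, 3] / [2]
  Insert 1 (step 4): P = [1, 5] / [3] / [4];  Q = [1, 3] / [2] / [4]
  Insert 6 (step 5): P = [1, 5, 6] / [3] / [4];  Q = [1, 3, 5] / [2] / [4]
  Insert 8 (step 6): P = [1, 5, 6, 8] / [3] / [4];  Q = [1, 3, 5, 6] / [2] / [4]
  Insert 2 (step 7): P = [1, 2, 6, 8] / [3, 5] / [4];  Q = [1, 3, 5, 6] / [2, 7] / [4]
  Insert 7 (step 8): P = [1, 2, 6, 7] / [3, 5, 8] / [4];  Q = [1, 3, 5, 6] / [2, 7, 8] / [4]
Final shape: (4, 3, 1).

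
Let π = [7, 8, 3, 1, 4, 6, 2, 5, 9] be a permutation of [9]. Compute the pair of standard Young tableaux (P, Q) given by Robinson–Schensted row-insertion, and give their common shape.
P = [1, 2, 5, 9] / [3, 4, 6] / [7, 8];  Q = [1, 2, 6, 9] / [3, 5, 8] / [4, 7];  common shape = (4, 3, 2)

Row-insert the values π_1, π_2, … into P one at a time, bumping the leftmost entry strictly greater than the inserted value down to the next row. The recording tableau Q records, in position (i, j), the step at which that cell was added to P.
  Insert 7 (step 1): P = [7];  Q = [1]
  Insert 8 (step 2): P = [7, 8];  Q = [1, 2]
  Insert 3 (step 3): P = [3, 8] / [7];  Q = [1, 2] / [3]
  Insert 1 (step 4): P = [1, 8] / [3] / [7];  Q = [1, 2] / [3] / [4]
  Insert 4 (step 5): P = [1, 4] / [3, 8] / [7];  Q = [1, 2] / [3, 5] / [4]
  Insert 6 (step 6): P = [1, 4, 6] / [3, 8] / [7];  Q = [1, 2, 6] / [3, 5] / [4]
  Insert 2 (step 7): P = [1, 2, 6] / [3, 4] / [7, 8];  Q = [1, 2, 6] / [3, 5] / [4, 7]
  Insert 5 (step 8): P = [1, 2, 5] / [3, 4, 6] / [7, 8];  Q = [1, 2, 6] / [3, 5, 8] / [4, 7]
  Insert 9 (step 9): P = [1, 2, 5, 9] / [3, 4, 6] / [7, 8];  Q = [1, 2, 6, 9] / [3, 5, 8] / [4, 7]
Final shape: (4, 3, 2).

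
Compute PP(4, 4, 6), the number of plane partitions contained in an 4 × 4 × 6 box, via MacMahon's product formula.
PP(4, 4, 6) = 9343620

Evaluate the triple product over i = 1..4, j = 1..4, k = 1..6. The factors are (2/1) · (3/2) · (4/3) · (5/4) · (6/5) · (7/6) · (3/2) · (4/3) · … (96 factors total). The numerators and denominators telescope so the product is an integer; carrying out the multiplication exactly gives PP(4, 4, 6) = 9343620.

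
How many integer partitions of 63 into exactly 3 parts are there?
p(63, 3 parts) = 331

Partitions of n into exactly k parts are in bijection with partitions of n − k into at most k parts (subtract 1 from each part). So p(63, exactly 3) = p(60, parts ≤ 3). Computing via the recurrence p(m, j) = p(m, j−1) + p(m−j, j) gives 331.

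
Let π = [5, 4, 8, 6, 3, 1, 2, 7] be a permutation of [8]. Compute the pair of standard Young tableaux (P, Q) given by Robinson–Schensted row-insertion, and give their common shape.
P = [1, 2, 7] / [3, 6] / [4, 8] / [5];  Q = [1, 3, 8] / [2, 4] / [5, 7] / [6];  common shape = (3, 2, 2, 1)

Row-insert the values π_1, π_2, … into P one at a time, bumping the leftmost entry strictly greater than the inserted value down to the next row. The recording tableau Q records, in position (i, j), the step at which that cell was added to P.
  Insert 5 (step 1): P = [5];  Q = [1]
  Insert 4 (step 2): P = [4] / [5];  Q = [1] / [2]
  Insert 8 (step 3): P = [4, 8] / [5];  Q = [1, 3] / [2]
  Insert 6 (step 4): P = [4, 6] / [5, 8];  Q = [1, 3] / [2, 4]
  Insert 3 (step 5): P = [3, 6] / [4, 8] / [5];  Q = [1, 3] / [2, 4] / [5]
  Insert 1 (step 6): P = [1, 6] / [3, 8] / [4] / [5];  Q = [1, 3] / [2, 4] / [5] / [6]
  Insert 2 (step 7): P = [1, 2] / [3, 6] / [4, 8] / [5];  Q = [1, 3] / [2, 4] / [5, 7] / [6]
  Insert 7 (step 8): P = [1, 2, 7] / [3, 6] / [4, 8] / [5];  Q = [1, 3, 8] / [2, 4] / [5, 7] / [6]
Final shape: (3, 2, 2, 1).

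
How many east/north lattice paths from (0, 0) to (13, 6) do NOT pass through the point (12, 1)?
Number of paths = 27054

Total paths from (0, 0) to (13, 6): C(19, 13) = 27132. Paths through (12, 1): (paths (0, 0) → (12, 1)) × (paths (12, 1) → (13, 6)) = C(13, 12) · C(6, 1) = 13 · 6 = 78. Avoidance count = 27132 − 78 = 27054.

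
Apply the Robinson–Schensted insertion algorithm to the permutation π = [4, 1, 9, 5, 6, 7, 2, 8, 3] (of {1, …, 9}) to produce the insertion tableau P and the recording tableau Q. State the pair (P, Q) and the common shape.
P = [1, 2, 3, 7, 8] / [4, 5, 6] / [9];  Q = [1, 3, 5, 6, 8] / [2, 4, 9] / [7];  common shape = (5, 3, 1)

Row-insert the values π_1, π_2, … into P one at a time, bumping the leftmost entry strictly greater than the inserted value down to the next row. The recording tableau Q records, in position (i, j), the step at which that cell was added to P.
  Insert 4 (step 1): P = [4];  Q = [1]
  Insert 1 (step 2): P = [1] / [4];  Q = [1] / [2]
  Insert 9 (step 3): P = [1, 9] / [4];  Q = [1, 3] / [2]
  Insert 5 (step 4): P = [1, 5] / [4, 9];  Q = [1, 3] / [2, 4]
  Insert 6 (step 5): P = [1, 5, 6] / [4, 9];  Q = [1, 3, 5] / [2, 4]
  Insert 7 (step 6): P = [1, 5, 6, 7] / [4, 9];  Q = [1, 3, 5, 6] / [2, 4]
  Insert 2 (step 7): P = [1, 2, 6, 7] / [4, 5] / [9];  Q = [1, 3, 5, 6] / [2, 4] / [7]
  Insert 8 (step 8): P = [1, 2, 6, 7, 8] / [4, 5] / [9];  Q = [1, 3, 5, 6, 8] / [2, 4] / [7]
  Insert 3 (step 9): P = [1, 2, 3, 7, 8] / [4, 5, 6] / [9];  Q = [1, 3, 5, 6, 8] / [2, 4, 9] / [7]
Final shape: (5, 3, 1).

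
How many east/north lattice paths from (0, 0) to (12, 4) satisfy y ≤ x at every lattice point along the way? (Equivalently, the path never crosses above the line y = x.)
Number of paths = 1260

By the reflection principle (André's argument), the number of monotone paths to (12, 4) with n ≤ m that never go above y = x is C(16, 12) − C(16, 13) = 1820 − 560 = 1260.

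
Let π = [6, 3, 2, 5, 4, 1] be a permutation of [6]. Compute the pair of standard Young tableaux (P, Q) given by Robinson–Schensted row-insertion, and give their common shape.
P = [1, 4] / [2, 5] / [3] / [6];  Q = [1, 4] / [2, 5] / [3] / [6];  common shape = (2, 2, 1, 1)

Row-insert the values π_1, π_2, … into P one at a time, bumping the leftmost entry strictly greater than the inserted value down to the next row. The recording tableau Q records, in position (i, j), the step at which that cell was added to P.
  Insert 6 (step 1): P = [6];  Q = [1]
  Insert 3 (step 2): P = [3] / [6];  Q = [1] / [2]
  Insert 2 (step 3): P = [2] / [3] / [6];  Q = [1] / [2] / [3]
  Insert 5 (step 4): P = [2, 5] / [3] / [6];  Q = [1, 4] / [2] / [3]
  Insert 4 (step 5): P = [2, 4] / [3, 5] / [6];  Q = [1, 4] / [2, 5] / [3]
  Insert 1 (step 6): P = [1, 4] / [2, 5] / [3] / [6];  Q = [1, 4] / [2, 5] / [3] / [6]
Final shape: (2, 2, 1, 1).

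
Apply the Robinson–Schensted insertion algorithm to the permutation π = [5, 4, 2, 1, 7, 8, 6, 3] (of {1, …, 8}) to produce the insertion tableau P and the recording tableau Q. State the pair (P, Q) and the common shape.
P = [1, 3, 8] / [2, 6] / [4, 7] / [5];  Q = [1, 5, 6] / [2, 7] / [3, 8] / [4];  common shape = (3, 2, 2, 1)

Row-insert the values π_1, π_2, … into P one at a time, bumping the leftmost entry strictly greater than the inserted value down to the next row. The recording tableau Q records, in position (i, j), the step at which that cell was added to P.
  Insert 5 (step 1): P = [5];  Q = [1]
  Insert 4 (step 2): P = [4] / [5];  Q = [1] / [2]
  Insert 2 (step 3): P = [2] / [4] / [5];  Q = [1] / [2] / [3]
  Insert 1 (step 4): P = [1] / [2] / [4] / [5];  Q = [1] / [2] / [3] / [4]
  Insert 7 (step 5): P = [1, 7] / [2] / [4] / [5];  Q = [1, 5] / [2] / [3] / [4]
  Insert 8 (step 6): P = [1, 7, 8] / [2] / [4] / [5];  Q = [1, 5, 6] / [2] / [3] / [4]
  Insert 6 (step 7): P = [1, 6, 8] / [2, 7] / [4] / [5];  Q = [1, 5, 6] / [2, 7] / [3] / [4]
  Insert 3 (step 8): P = [1, 3, 8] / [2, 6] / [4, 7] / [5];  Q = [1, 5, 6] / [2, 7] / [3, 8] / [4]
Final shape: (3, 2, 2, 1).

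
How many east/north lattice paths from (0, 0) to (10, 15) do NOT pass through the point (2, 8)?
Number of paths = 2979185

Total paths from (0, 0) to (10, 15): C(25, 10) = 3268760. Paths through (2, 8): (paths (0, 0) → (2, 8)) × (paths (2, 8) → (10, 15)) = C(10, 2) · C(15, 8) = 45 · 6435 = 289575. Avoidance count = 3268760 − 289575 = 2979185.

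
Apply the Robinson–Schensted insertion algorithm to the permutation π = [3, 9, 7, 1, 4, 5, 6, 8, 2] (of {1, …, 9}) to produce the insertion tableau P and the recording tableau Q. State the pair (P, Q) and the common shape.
P = [1, 2, 5, 6, 8] / [3, 4] / [7] / [9];  Q = [1, 2, 6, 7, 8] / [3, 5] / [4] / [9];  common shape = (5, 2, 1, 1)

Row-insert the values π_1, π_2, … into P one at a time, bumping the leftmost entry strictly greater than the inserted value down to the next row. The recording tableau Q records, in position (i, j), the step at which that cell was added to P.
  Insert 3 (step 1): P = [3];  Q = [1]
  Insert 9 (step 2): P = [3, 9];  Q = [1, 2]
  Insert 7 (step 3): P = [3, 7] / [9];  Q = [1, 2] / [3]
  Insert 1 (step 4): P = [1, 7] / [3] / [9];  Q = [1, 2] / [3] / [4]
  Insert 4 (step 5): P = [1, 4] / [3, 7] / [9];  Q = [1, 2] / [3, 5] / [4]
  Insert 5 (step 6): P = [1, 4, 5] / [3, 7] / [9];  Q = [1, 2, 6] / [3, 5] / [4]
  Insert 6 (step 7): P = [1, 4, 5, 6] / [3, 7] / [9];  Q = [1, 2, 6, 7] / [3, 5] / [4]
  Insert 8 (step 8): P = [1, 4, 5, 6, 8] / [3, 7] / [9];  Q = [1, 2, 6, 7, 8] / [3, 5] / [4]
  Insert 2 (step 9): P = [1, 2, 5, 6, 8] / [3, 4] / [7] / [9];  Q = [1, 2, 6, 7, 8] / [3, 5] / [4] / [9]
Final shape: (5, 2, 1, 1).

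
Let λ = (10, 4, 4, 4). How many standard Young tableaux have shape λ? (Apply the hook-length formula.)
# SYT of shape (10, 4, 4, 4) = 87744888

Hook-length formula: f^λ = n! / Π hook(c), product over all cells c of the Young diagram. For λ = (10, 4, 4, 4), n = 22 boxes. Hook lengths by row (left-to-right, top-to-bottom): [13, 12, 11, 10, 6, 5, 4, 3, 2, 1]; [6, 5, 4, 3]; [5, 4, 3, 2]; [4, 3, 2, 1]. Product of hooks = 12809871360000. So f^λ = 22! / 12809871360000 = 1124000727777607680000 / 12809871360000 = 87744888.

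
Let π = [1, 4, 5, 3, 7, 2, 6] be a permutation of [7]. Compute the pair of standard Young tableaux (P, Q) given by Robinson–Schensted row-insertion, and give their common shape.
P = [1, 2, 5, 6] / [3, 7] / [4];  Q = [1, 2, 3, 5] / [4, 7] / [6];  common shape = (4, 2, 1)

Row-insert the values π_1, π_2, … into P one at a time, bumping the leftmost entry strictly greater than the inserted value down to the next row. The recording tableau Q records, in position (i, j), the step at which that cell was added to P.
  Insert 1 (step 1): P = [1];  Q = [1]
  Insert 4 (step 2): P = [1, 4];  Q = [1, 2]
  Insert 5 (step 3): P = [1, 4, 5];  Q = [1, 2, 3]
  Insert 3 (step 4): P = [1, 3, 5] / [4];  Q = [1, 2, 3] / [4]
  Insert 7 (step 5): P = [1, 3, 5, 7] / [4];  Q = [1, 2, 3, 5] / [4]
  Insert 2 (step 6): P = [1, 2, 5, 7] / [3] / [4];  Q = [1, 2, 3, 5] / [4] / [6]
  Insert 6 (step 7): P = [1, 2, 5, 6] / [3, 7] / [4];  Q = [1, 2, 3, 5] / [4, 7] / [6]
Final shape: (4, 2, 1).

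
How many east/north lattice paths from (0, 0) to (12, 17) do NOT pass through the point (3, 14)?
Number of paths = 51746335

Total paths from (0, 0) to (12, 17): C(29, 12) = 51895935. Paths through (3, 14): (paths (0, 0) → (3, 14)) × (paths (3, 14) → (12, 17)) = C(17, 3) · C(12, 9) = 680 · 220 = 149600. Avoidance count = 51895935 − 149600 = 51746335.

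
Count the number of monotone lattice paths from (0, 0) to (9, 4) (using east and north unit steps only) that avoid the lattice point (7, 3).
Number of paths = 355

Total paths from (0, 0) to (9, 4): C(13, 9) = 715. Paths through (7, 3): (paths (0, 0) → (7, 3)) × (paths (7, 3) → (9, 4)) = C(10, 7) · C(3, 2) = 120 · 3 = 360. Avoidance count = 715 − 360 = 355.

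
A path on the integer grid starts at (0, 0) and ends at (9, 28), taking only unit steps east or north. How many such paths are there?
Number of paths = 124403620

A monotone lattice path from (0, 0) to (9, 28) consists of 9 east steps and 28 north steps in some order, so it is determined by which 9 of the 37 steps are east. The count is C(37, 9) = 124403620.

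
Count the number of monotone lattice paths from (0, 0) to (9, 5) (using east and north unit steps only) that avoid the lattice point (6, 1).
Number of paths = 1757

Total paths from (0, 0) to (9, 5): C(14, 9) = 2002. Paths through (6, 1): (paths (0, 0) → (6, 1)) × (paths (6, 1) → (9, 5)) = C(7, 6) · C(7, 3) = 7 · 35 = 245. Avoidance count = 2002 − 245 = 1757.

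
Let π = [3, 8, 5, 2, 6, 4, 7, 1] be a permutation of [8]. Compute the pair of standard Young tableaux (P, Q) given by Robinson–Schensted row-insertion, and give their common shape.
P = [1, 4, 6, 7] / [2, 5] / [3] / [8];  Q = [1, 2, 5, 7] / [3, 6] / [4] / [8];  common shape = (4, 2, 1, 1)

Row-insert the values π_1, π_2, … into P one at a time, bumping the leftmost entry strictly greater than the inserted value down to the next row. The recording tableau Q records, in position (i, j), the step at which that cell was added to P.
  Insert 3 (step 1): P = [3];  Q = [1]
  Insert 8 (step 2): P = [3, 8];  Q = [1, 2]
  Insert 5 (step 3): P = [3, 5] / [8];  Q = [1, 2] / [3]
  Insert 2 (step 4): P = [2, 5] / [3] / [8];  Q = [1, 2] / [3] / [4]
  Insert 6 (step 5): P = [2, 5, 6] / [3] / [8];  Q = [1, 2, 5] / [3] / [4]
  Insert 4 (step 6): P = [2, 4, 6] / [3, 5] / [8];  Q = [1, 2, 5] / [3, 6] / [4]
  Insert 7 (step 7): P = [2, 4, 6, 7] / [3, 5] / [8];  Q = [1, 2, 5, 7] / [3, 6] / [4]
  Insert 1 (step 8): P = [1, 4, 6, 7] / [2, 5] / [3] / [8];  Q = [1, 2, 5, 7] / [3, 6] / [4] / [8]
Final shape: (4, 2, 1, 1).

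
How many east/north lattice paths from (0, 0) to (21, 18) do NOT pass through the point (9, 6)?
Number of paths = 48824843210

Total paths from (0, 0) to (21, 18): C(39, 21) = 62359143990. Paths through (9, 6): (paths (0, 0) → (9, 6)) × (paths (9, 6) → (21, 18)) = C(15, 9) · C(24, 12) = 5005 · 2704156 = 13534300780. Avoidance count = 62359143990 − 13534300780 = 48824843210.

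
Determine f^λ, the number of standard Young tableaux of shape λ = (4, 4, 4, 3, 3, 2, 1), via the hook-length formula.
# SYT of shape (4, 4, 4, 3, 3, 2, 1) = 135795660

Hook-length formula: f^λ = n! / Π hook(c), product over all cells c of the Young diagram. For λ = (4, 4, 4, 3, 3, 2, 1), n = 21 boxes. Hook lengths by row (left-to-right, top-to-bottom): [10, 8, 6, 3]; [9, 7, 5, 2]; [8, 6, 4, 1]; [6, 4, 2]; [5, 3, 1]; [3, 1]; [1]. Product of hooks = 376233984000. So f^λ = 21! / 376233984000 = 51090942171709440000 / 376233984000 = 135795660.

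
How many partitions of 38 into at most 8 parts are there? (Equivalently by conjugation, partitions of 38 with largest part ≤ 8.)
p(38, parts ≤ 8) = 7564

Use the recurrence p(n, m) = p(n, m−1) + p(n−m, m): either the largest part is < m (count p(n, m−1)) or the largest part is exactly m (remove one copy of m, count p(n−m, m)). With p(0, ·) = 1 this gives p(38, parts ≤ 8) = 7564. (By conjugating Young diagrams, this also counts partitions of 38 into at most 8 parts.)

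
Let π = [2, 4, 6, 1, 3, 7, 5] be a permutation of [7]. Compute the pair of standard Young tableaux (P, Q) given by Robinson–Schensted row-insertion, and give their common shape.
P = [1, 3, 5, 7] / [2, 4, 6];  Q = [1, 2, 3, 6] / [4, 5, 7];  common shape = (4, 3)

Row-insert the values π_1, π_2, … into P one at a time, bumping the leftmost entry strictly greater than the inserted value down to the next row. The recording tableau Q records, in position (i, j), the step at which that cell was added to P.
  Insert 2 (step 1): P = [2];  Q = [1]
  Insert 4 (step 2): P = [2, 4];  Q = [1, 2]
  Insert 6 (step 3): P = [2, 4, 6];  Q = [1, 2, 3]
  Insert 1 (step 4): P = [1, 4, 6] / [2];  Q = [1, 2, 3] / [4]
  Insert 3 (step 5): P = [1, 3, 6] / [2, 4];  Q = [1, 2, 3] / [4, 5]
  Insert 7 (step 6): P = [1, 3, 6, 7] / [2, 4];  Q = [1, 2, 3, 6] / [4, 5]
  Insert 5 (step 7): P = [1, 3, 5, 7] / [2, 4, 6];  Q = [1, 2, 3, 6] / [4, 5, 7]
Final shape: (4, 3).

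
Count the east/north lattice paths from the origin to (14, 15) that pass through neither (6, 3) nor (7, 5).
Number of paths = 56475360

Inclusion–exclusion. Total paths: C(29, 14) = 77558760. Through P₁: C(9, 6)·C(20, 8) = 10581480. Through P₂: C(12, 7)·C(17, 7) = 15402816. Since P₁ is strictly southwest of P₂, a monotone path through both must visit P₁ then P₂; paths through both = C(9, 6)·C(3, 1)·C(17, 7) = 4900896. Avoid both = 77558760 − 10581480 − 15402816 + 4900896 = 56475360.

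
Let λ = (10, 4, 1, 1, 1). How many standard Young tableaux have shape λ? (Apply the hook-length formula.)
# SYT of shape (10, 4, 1, 1, 1) = 194480

Hook-length formula: f^λ = n! / Π hook(c), product over all cells c of the Young diagram. For λ = (10, 4, 1, 1, 1), n = 17 boxes. Hook lengths by row (left-to-right, top-to-bottom): [14, 10, 9, 8, 6, 5, 4, 3, 2, 1]; [7, 3, 2, 1]; [3]; [2]; [1]. Product of hooks = 1828915200. So f^λ = 17! / 1828915200 = 355687428096000 / 1828915200 = 194480.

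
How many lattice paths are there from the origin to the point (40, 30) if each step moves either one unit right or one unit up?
Number of paths = 55347740058143507128

A monotone lattice path from (0, 0) to (40, 30) consists of 40 east steps and 30 north steps in some order, so it is determined by which 40 of the 70 steps are east. The count is C(70, 40) = 55347740058143507128.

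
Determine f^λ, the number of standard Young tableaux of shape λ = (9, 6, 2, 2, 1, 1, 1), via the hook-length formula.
# SYT of shape (9, 6, 2, 2, 1, 1, 1) = 1015822080

Hook-length formula: f^λ = n! / Π hook(c), product over all cells c of the Young diagram. For λ = (9, 6, 2, 2, 1, 1, 1), n = 22 boxes. Hook lengths by row (left-to-right, top-to-bottom): [15, 11, 8, 7, 6, 5, 3, 2, 1]; [11, 7, 4, 3, 2, 1]; [6, 2]; [5, 1]; [3]; [2]; [1]. Product of hooks = 1106493696000. So f^λ = 22! / 1106493696000 = 1124000727777607680000 / 1106493696000 = 1015822080.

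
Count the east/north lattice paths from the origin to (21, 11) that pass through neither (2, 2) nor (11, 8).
Number of paths = 74555208

Inclusion–exclusion. Total paths: C(32, 21) = 129024480. Through P₁: C(4, 2)·C(28, 19) = 41441400. Through P₂: C(19, 11)·C(13, 10) = 21616452. Since P₁ is strictly southwest of P₂, a monotone path through both must visit P₁ then P₂; paths through both = C(4, 2)·C(15, 9)·C(13, 10) = 8588580. Avoid both = 129024480 − 41441400 − 21616452 + 8588580 = 74555208.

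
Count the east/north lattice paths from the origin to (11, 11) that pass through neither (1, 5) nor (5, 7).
Number of paths = 509964

Inclusion–exclusion. Total paths: C(22, 11) = 705432. Through P₁: C(6, 1)·C(16, 10) = 48048. Through P₂: C(12, 5)·C(10, 6) = 166320. Since P₁ is strictly southwest of P₂, a monotone path through both must visit P₁ then P₂; paths through both = C(6, 1)·C(6, 4)·C(10, 6) = 18900. Avoid both = 705432 − 48048 − 166320 + 18900 = 509964.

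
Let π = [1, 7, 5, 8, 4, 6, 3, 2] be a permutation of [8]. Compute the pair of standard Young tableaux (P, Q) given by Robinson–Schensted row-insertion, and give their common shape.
P = [1, 2, 6] / [3, 8] / [4] / [5] / [7];  Q = [1, 2, 4] / [3, 6] / [5] / [7] / [8];  common shape = (3, 2, 1, 1, 1)

Row-insert the values π_1, π_2, … into P one at a time, bumping the leftmost entry strictly greater than the inserted value down to the next row. The recording tableau Q records, in position (i, j), the step at which that cell was added to P.
  Insert 1 (step 1): P = [1];  Q = [1]
  Insert 7 (step 2): P = [1, 7];  Q = [1, 2]
  Insert 5 (step 3): P = [1, 5] / [7];  Q = [1, 2] / [3]
  Insert 8 (step 4): P = [1, 5, 8] / [7];  Q = [1, 2, 4] / [3]
  Insert 4 (step 5): P = [1, 4, 8] / [5] / [7];  Q = [1, 2, 4] / [3] / [5]
  Insert 6 (step 6): P = [1, 4, 6] / [5, 8] / [7];  Q = [1, 2, 4] / [3, 6] / [5]
  Insert 3 (step 7): P = [1, 3, 6] / [4, 8] / [5] / [7];  Q = [1, 2, 4] / [3, 6] / [5] / [7]
  Insert 2 (step 8): P = [1, 2, 6] / [3, 8] / [4] / [5] / [7];  Q = [1, 2, 4] / [3, 6] / [5] / [7] / [8]
Final shape: (3, 2, 1, 1, 1).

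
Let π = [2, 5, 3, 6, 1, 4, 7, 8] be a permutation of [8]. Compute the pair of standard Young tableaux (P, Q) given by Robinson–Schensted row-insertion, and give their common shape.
P = [1, 3, 4, 7, 8] / [2, 6] / [5];  Q = [1, 2, 4, 7, 8] / [3, 6] / [5];  common shape = (5, 2, 1)

Row-insert the values π_1, π_2, … into P one at a time, bumping the leftmost entry strictly greater than the inserted value down to the next row. The recording tableau Q records, in position (i, j), the step at which that cell was added to P.
  Insert 2 (step 1): P = [2];  Q = [1]
  Insert 5 (step 2): P = [2, 5];  Q = [1, 2]
  Insert 3 (step 3): P = [2, 3] / [5];  Q = [1, 2] / [3]
  Insert 6 (step 4): P = [2, 3, 6] / [5];  Q = [1, 2, 4] / [3]
  Insert 1 (step 5): P = [1, 3, 6] / [2] / [5];  Q = [1, 2, 4] / [3] / [5]
  Insert 4 (step 6): P = [1, 3, 4] / [2, 6] / [5];  Q = [1, 2, 4] / [3, 6] / [5]
  Insert 7 (step 7): P = [1, 3, 4, 7] / [2, 6] / [5];  Q = [1, 2, 4, 7] / [3, 6] / [5]
  Insert 8 (step 8): P = [1, 3, 4, 7, 8] / [2, 6] / [5];  Q = [1, 2, 4, 7, 8] / [3, 6] / [5]
Final shape: (5, 2, 1).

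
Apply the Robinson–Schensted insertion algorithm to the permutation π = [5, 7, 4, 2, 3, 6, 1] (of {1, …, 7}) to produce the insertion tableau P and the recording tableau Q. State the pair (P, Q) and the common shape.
P = [1, 3, 6] / [2, 7] / [4] / [5];  Q = [1, 2, 6] / [3, 5] / [4] / [7];  common shape = (3, 2, 1, 1)

Row-insert the values π_1, π_2, … into P one at a time, bumping the leftmost entry strictly greater than the inserted value down to the next row. The recording tableau Q records, in position (i, j), the step at which that cell was added to P.
  Insert 5 (step 1): P = [5];  Q = [1]
  Insert 7 (step 2): P = [5, 7];  Q = [1, 2]
  Insert 4 (step 3): P = [4, 7] / [5];  Q = [1, 2] / [3]
  Insert 2 (step 4): P = [2, 7] / [4] / [5];  Q = [1, 2] / [3] / [4]
  Insert 3 (step 5): P = [2, 3] / [4, 7] / [5];  Q = [1, 2] / [3, 5] / [4]
  Insert 6 (step 6): P = [2, 3, 6] / [4, 7] / [5];  Q = [1, 2, 6] / [3, 5] / [4]
  Insert 1 (step 7): P = [1, 3, 6] / [2, 7] / [4] / [5];  Q = [1, 2, 6] / [3, 5] / [4] / [7]
Final shape: (3, 2, 1, 1).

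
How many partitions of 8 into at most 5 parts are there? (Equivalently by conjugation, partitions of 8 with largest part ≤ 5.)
p(8, parts ≤ 5) = 18

Partitions of 8 with all parts ≤ 5: 5+3, 5+2+1, 5+1+1+1, 4+4, 4+3+1, 4+2+2, 4+2+1+1, 4+1+1+1+1, 3+3+2, 3+3+1+1, 3+2+2+1, 3+2+1+1+1, 3+1+1+1+1+1, 2+2+2+2, 2+2+2+1+1, 2+2+1+1+1+1, 2+1+1+1+1+1+1, 1+1+1+1+1+1+1+1. Count = 18.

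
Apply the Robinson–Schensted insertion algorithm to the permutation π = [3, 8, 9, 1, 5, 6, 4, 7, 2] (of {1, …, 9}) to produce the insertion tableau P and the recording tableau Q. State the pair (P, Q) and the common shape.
P = [1, 2, 6, 7] / [3, 4, 9] / [5] / [8];  Q = [1, 2, 3, 8] / [4, 5, 6] / [7] / [9];  common shape = (4, 3, 1, 1)

Row-insert the values π_1, π_2, … into P one at a time, bumping the leftmost entry strictly greater than the inserted value down to the next row. The recording tableau Q records, in position (i, j), the step at which that cell was added to P.
  Insert 3 (step 1): P = [3];  Q = [1]
  Insert 8 (step 2): P = [3, 8];  Q = [1, 2]
  Insert 9 (step 3): P = [3, 8, 9];  Q = [1, 2, 3]
  Insert 1 (step 4): P = [1, 8, 9] / [3];  Q = [1, 2, 3] / [4]
  Insert 5 (step 5): P = [1, 5, 9] / [3, 8];  Q = [1, 2, 3] / [4, 5]
  Insert 6 (step 6): P = [1, 5, 6] / [3, 8, 9];  Q = [1, 2, 3] / [4, 5, 6]
  Insert 4 (step 7): P = [1, 4, 6] / [3, 5, 9] / [8];  Q = [1, 2, 3] / [4, 5, 6] / [7]
  Insert 7 (step 8): P = [1, 4, 6, 7] / [3, 5, 9] / [8];  Q = [1, 2, 3, 8] / [4, 5, 6] / [7]
  Insert 2 (step 9): P = [1, 2, 6, 7] / [3, 4, 9] / [5] / [8];  Q = [1, 2, 3, 8] / [4, 5, 6] / [7] / [9]
Final shape: (4, 3, 1, 1).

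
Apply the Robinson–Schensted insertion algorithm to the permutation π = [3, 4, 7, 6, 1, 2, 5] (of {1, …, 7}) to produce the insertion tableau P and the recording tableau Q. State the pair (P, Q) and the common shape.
P = [1, 2, 5] / [3, 4, 6] / [7];  Q = [1, 2, 3] / [4, 6, 7] / [5];  common shape = (3, 3, 1)

Row-insert the values π_1, π_2, … into P one at a time, bumping the leftmost entry strictly greater than the inserted value down to the next row. The recording tableau Q records, in position (i, j), the step at which that cell was added to P.
  Insert 3 (step 1): P = [3];  Q = [1]
  Insert 4 (step 2): P = [3, 4];  Q = [1, 2]
  Insert 7 (step 3): P = [3, 4, 7];  Q = [1, 2, 3]
  Insert 6 (step 4): P = [3, 4, 6] / [7];  Q = [1, 2, 3] / [4]
  Insert 1 (step 5): P = [1, 4, 6] / [3] / [7];  Q = [1, 2, 3] / [4] / [5]
  Insert 2 (step 6): P = [1, 2, 6] / [3, 4] / [7];  Q = [1, 2, 3] / [4, 6] / [5]
  Insert 5 (step 7): P = [1, 2, 5] / [3, 4, 6] / [7];  Q = [1, 2, 3] / [4, 6, 7] / [5]
Final shape: (3, 3, 1).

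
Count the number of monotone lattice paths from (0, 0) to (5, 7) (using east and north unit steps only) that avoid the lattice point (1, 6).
Number of paths = 757

Total paths from (0, 0) to (5, 7): C(12, 5) = 792. Paths through (1, 6): (paths (0, 0) → (1, 6)) × (paths (1, 6) → (5, 7)) = C(7, 1) · C(5, 4) = 7 · 5 = 35. Avoidance count = 792 − 35 = 757.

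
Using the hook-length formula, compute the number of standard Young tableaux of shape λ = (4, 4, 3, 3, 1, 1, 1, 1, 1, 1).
# SYT of shape (4, 4, 3, 3, 1, 1, 1, 1, 1, 1) = 16713312

Hook-length formula: f^λ = n! / Π hook(c), product over all cells c of the Young diagram. For λ = (4, 4, 3, 3, 1, 1, 1, 1, 1, 1), n = 20 boxes. Hook lengths by row (left-to-right, top-to-bottom): [13, 6, 5, 2]; [12, 5, 4, 1]; [10, 3, 2]; [9, 2, 1]; [6]; [5]; [4]; [3]; [2]; [1]. Product of hooks = 145566720000. So f^λ = 20! / 145566720000 = 2432902008176640000 / 145566720000 = 16713312.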